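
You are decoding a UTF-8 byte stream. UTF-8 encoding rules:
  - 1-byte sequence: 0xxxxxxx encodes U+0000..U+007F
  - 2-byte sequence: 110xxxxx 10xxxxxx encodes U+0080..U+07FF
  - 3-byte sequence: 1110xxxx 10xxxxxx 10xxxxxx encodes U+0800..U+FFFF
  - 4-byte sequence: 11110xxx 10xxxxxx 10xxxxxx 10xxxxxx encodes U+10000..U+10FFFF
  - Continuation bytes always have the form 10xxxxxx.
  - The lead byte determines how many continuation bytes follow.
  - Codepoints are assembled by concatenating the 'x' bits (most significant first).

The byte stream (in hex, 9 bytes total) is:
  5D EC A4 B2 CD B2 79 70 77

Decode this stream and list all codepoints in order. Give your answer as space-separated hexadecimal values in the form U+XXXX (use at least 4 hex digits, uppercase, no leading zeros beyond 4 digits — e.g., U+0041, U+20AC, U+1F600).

Answer: U+005D U+C932 U+0372 U+0079 U+0070 U+0077

Derivation:
Byte[0]=5D: 1-byte ASCII. cp=U+005D
Byte[1]=EC: 3-byte lead, need 2 cont bytes. acc=0xC
Byte[2]=A4: continuation. acc=(acc<<6)|0x24=0x324
Byte[3]=B2: continuation. acc=(acc<<6)|0x32=0xC932
Completed: cp=U+C932 (starts at byte 1)
Byte[4]=CD: 2-byte lead, need 1 cont bytes. acc=0xD
Byte[5]=B2: continuation. acc=(acc<<6)|0x32=0x372
Completed: cp=U+0372 (starts at byte 4)
Byte[6]=79: 1-byte ASCII. cp=U+0079
Byte[7]=70: 1-byte ASCII. cp=U+0070
Byte[8]=77: 1-byte ASCII. cp=U+0077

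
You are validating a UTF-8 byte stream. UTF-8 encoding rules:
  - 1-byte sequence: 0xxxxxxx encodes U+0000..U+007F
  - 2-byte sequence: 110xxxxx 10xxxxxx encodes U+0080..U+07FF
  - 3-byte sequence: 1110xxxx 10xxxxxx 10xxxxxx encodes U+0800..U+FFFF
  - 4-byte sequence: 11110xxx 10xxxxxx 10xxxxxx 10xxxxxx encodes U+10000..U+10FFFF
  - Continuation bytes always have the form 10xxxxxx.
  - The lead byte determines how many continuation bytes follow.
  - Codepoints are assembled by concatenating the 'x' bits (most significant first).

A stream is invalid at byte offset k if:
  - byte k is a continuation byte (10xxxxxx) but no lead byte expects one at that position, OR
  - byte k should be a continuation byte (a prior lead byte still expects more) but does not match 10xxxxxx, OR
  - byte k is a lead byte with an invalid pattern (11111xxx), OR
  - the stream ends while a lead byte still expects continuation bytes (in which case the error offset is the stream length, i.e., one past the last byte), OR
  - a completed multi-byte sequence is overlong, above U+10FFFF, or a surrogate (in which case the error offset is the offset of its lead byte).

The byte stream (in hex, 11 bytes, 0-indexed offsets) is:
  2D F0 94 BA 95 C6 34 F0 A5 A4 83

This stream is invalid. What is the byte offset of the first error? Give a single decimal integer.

Byte[0]=2D: 1-byte ASCII. cp=U+002D
Byte[1]=F0: 4-byte lead, need 3 cont bytes. acc=0x0
Byte[2]=94: continuation. acc=(acc<<6)|0x14=0x14
Byte[3]=BA: continuation. acc=(acc<<6)|0x3A=0x53A
Byte[4]=95: continuation. acc=(acc<<6)|0x15=0x14E95
Completed: cp=U+14E95 (starts at byte 1)
Byte[5]=C6: 2-byte lead, need 1 cont bytes. acc=0x6
Byte[6]=34: expected 10xxxxxx continuation. INVALID

Answer: 6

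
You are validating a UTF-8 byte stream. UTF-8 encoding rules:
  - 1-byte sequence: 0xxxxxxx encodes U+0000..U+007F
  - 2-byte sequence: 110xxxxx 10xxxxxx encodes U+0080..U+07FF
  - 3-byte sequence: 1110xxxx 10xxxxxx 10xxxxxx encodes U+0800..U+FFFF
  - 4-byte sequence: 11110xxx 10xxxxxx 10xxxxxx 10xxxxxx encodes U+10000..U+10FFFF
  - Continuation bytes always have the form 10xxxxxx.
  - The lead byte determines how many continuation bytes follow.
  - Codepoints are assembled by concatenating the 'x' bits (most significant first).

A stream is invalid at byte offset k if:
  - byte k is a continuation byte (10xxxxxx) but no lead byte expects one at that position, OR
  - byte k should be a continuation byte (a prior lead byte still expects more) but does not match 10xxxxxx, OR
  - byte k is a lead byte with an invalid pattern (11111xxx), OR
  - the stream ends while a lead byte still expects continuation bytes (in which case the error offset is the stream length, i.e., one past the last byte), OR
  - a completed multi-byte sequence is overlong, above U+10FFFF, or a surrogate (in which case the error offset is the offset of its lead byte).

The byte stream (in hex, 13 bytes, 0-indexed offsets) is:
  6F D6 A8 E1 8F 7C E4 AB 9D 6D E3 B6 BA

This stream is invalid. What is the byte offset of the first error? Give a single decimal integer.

Answer: 5

Derivation:
Byte[0]=6F: 1-byte ASCII. cp=U+006F
Byte[1]=D6: 2-byte lead, need 1 cont bytes. acc=0x16
Byte[2]=A8: continuation. acc=(acc<<6)|0x28=0x5A8
Completed: cp=U+05A8 (starts at byte 1)
Byte[3]=E1: 3-byte lead, need 2 cont bytes. acc=0x1
Byte[4]=8F: continuation. acc=(acc<<6)|0x0F=0x4F
Byte[5]=7C: expected 10xxxxxx continuation. INVALID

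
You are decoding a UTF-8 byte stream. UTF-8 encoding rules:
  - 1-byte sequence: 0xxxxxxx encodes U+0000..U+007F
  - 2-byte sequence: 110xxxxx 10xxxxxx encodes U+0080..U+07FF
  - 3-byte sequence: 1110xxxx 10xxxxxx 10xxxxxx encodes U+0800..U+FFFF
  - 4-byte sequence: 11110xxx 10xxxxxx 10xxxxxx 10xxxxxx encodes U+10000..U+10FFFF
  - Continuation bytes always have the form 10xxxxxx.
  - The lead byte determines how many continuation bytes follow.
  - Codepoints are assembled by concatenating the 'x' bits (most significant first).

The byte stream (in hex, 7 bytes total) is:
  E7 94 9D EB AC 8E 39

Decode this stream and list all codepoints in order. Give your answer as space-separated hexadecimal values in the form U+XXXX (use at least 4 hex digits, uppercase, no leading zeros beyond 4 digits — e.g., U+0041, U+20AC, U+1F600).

Answer: U+751D U+BB0E U+0039

Derivation:
Byte[0]=E7: 3-byte lead, need 2 cont bytes. acc=0x7
Byte[1]=94: continuation. acc=(acc<<6)|0x14=0x1D4
Byte[2]=9D: continuation. acc=(acc<<6)|0x1D=0x751D
Completed: cp=U+751D (starts at byte 0)
Byte[3]=EB: 3-byte lead, need 2 cont bytes. acc=0xB
Byte[4]=AC: continuation. acc=(acc<<6)|0x2C=0x2EC
Byte[5]=8E: continuation. acc=(acc<<6)|0x0E=0xBB0E
Completed: cp=U+BB0E (starts at byte 3)
Byte[6]=39: 1-byte ASCII. cp=U+0039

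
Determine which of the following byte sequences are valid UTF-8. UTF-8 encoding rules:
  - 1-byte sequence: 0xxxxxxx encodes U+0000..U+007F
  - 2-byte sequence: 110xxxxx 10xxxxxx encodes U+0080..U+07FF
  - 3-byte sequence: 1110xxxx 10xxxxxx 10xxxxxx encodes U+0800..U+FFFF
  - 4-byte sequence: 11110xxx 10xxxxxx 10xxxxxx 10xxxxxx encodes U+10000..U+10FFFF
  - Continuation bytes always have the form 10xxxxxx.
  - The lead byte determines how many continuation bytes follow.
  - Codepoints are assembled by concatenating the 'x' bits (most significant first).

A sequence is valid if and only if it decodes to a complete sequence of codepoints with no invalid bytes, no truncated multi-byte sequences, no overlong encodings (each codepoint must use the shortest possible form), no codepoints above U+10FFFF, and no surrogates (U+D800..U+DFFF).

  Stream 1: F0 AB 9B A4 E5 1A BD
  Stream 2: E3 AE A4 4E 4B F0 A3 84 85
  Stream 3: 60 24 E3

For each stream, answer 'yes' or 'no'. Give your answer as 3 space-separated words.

Answer: no yes no

Derivation:
Stream 1: error at byte offset 5. INVALID
Stream 2: decodes cleanly. VALID
Stream 3: error at byte offset 3. INVALID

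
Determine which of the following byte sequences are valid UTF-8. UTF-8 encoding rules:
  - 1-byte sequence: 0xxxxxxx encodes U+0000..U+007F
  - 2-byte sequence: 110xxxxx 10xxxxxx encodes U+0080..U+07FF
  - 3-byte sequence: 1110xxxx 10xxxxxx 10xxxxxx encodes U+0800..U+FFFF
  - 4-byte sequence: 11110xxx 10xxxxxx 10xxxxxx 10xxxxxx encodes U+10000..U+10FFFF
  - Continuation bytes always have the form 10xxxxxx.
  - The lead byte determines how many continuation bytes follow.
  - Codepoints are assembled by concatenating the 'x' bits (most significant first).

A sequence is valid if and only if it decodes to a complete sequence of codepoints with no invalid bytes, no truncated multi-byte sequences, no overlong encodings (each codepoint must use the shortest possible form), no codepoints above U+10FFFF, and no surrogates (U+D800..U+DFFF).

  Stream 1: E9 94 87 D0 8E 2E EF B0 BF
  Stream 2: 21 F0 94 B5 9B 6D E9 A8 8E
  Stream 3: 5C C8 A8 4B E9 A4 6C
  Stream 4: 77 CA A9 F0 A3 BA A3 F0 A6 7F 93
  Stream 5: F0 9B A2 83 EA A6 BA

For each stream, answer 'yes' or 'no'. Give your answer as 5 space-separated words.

Stream 1: decodes cleanly. VALID
Stream 2: decodes cleanly. VALID
Stream 3: error at byte offset 6. INVALID
Stream 4: error at byte offset 9. INVALID
Stream 5: decodes cleanly. VALID

Answer: yes yes no no yes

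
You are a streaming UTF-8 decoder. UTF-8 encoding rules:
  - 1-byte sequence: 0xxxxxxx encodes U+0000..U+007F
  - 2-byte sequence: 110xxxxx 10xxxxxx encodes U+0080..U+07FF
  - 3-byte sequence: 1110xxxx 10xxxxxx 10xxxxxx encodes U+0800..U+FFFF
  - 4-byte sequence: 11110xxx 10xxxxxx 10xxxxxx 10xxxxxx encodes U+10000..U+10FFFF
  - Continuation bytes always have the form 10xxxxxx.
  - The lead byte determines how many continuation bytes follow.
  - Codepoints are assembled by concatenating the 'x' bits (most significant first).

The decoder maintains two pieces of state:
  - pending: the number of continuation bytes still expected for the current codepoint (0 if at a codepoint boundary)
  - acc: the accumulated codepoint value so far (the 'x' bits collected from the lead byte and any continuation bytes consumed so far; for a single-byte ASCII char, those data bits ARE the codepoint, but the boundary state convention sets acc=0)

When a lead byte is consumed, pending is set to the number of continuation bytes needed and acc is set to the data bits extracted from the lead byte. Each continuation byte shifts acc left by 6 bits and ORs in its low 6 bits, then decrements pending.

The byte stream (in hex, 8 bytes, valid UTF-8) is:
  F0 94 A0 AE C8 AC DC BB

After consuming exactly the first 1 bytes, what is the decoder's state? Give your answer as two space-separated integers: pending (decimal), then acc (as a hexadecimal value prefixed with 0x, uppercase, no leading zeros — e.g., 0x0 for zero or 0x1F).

Answer: 3 0x0

Derivation:
Byte[0]=F0: 4-byte lead. pending=3, acc=0x0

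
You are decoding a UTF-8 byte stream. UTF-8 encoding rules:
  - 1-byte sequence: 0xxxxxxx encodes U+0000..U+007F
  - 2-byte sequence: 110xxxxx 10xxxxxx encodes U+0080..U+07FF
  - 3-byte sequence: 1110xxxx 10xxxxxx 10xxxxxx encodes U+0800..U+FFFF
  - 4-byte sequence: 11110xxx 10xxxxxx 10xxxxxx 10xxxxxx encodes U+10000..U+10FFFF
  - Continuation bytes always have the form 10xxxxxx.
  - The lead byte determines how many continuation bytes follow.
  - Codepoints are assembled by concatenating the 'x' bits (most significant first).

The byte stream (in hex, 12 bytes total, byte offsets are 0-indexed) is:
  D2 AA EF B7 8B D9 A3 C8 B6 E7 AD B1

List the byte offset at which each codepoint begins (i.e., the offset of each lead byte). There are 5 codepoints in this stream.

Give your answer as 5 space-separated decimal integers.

Answer: 0 2 5 7 9

Derivation:
Byte[0]=D2: 2-byte lead, need 1 cont bytes. acc=0x12
Byte[1]=AA: continuation. acc=(acc<<6)|0x2A=0x4AA
Completed: cp=U+04AA (starts at byte 0)
Byte[2]=EF: 3-byte lead, need 2 cont bytes. acc=0xF
Byte[3]=B7: continuation. acc=(acc<<6)|0x37=0x3F7
Byte[4]=8B: continuation. acc=(acc<<6)|0x0B=0xFDCB
Completed: cp=U+FDCB (starts at byte 2)
Byte[5]=D9: 2-byte lead, need 1 cont bytes. acc=0x19
Byte[6]=A3: continuation. acc=(acc<<6)|0x23=0x663
Completed: cp=U+0663 (starts at byte 5)
Byte[7]=C8: 2-byte lead, need 1 cont bytes. acc=0x8
Byte[8]=B6: continuation. acc=(acc<<6)|0x36=0x236
Completed: cp=U+0236 (starts at byte 7)
Byte[9]=E7: 3-byte lead, need 2 cont bytes. acc=0x7
Byte[10]=AD: continuation. acc=(acc<<6)|0x2D=0x1ED
Byte[11]=B1: continuation. acc=(acc<<6)|0x31=0x7B71
Completed: cp=U+7B71 (starts at byte 9)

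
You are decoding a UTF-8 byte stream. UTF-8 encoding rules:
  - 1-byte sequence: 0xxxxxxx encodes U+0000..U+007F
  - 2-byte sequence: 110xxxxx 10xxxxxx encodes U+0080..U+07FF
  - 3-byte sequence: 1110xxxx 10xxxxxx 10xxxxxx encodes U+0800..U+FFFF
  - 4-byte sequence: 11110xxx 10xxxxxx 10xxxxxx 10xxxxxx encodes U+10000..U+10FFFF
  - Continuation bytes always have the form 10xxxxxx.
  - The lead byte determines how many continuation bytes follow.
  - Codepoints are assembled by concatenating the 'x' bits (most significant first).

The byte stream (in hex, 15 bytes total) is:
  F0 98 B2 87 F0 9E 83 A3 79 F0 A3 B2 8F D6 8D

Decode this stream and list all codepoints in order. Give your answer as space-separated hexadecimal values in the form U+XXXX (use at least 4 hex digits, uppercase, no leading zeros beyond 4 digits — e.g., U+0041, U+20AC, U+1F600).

Answer: U+18C87 U+1E0E3 U+0079 U+23C8F U+058D

Derivation:
Byte[0]=F0: 4-byte lead, need 3 cont bytes. acc=0x0
Byte[1]=98: continuation. acc=(acc<<6)|0x18=0x18
Byte[2]=B2: continuation. acc=(acc<<6)|0x32=0x632
Byte[3]=87: continuation. acc=(acc<<6)|0x07=0x18C87
Completed: cp=U+18C87 (starts at byte 0)
Byte[4]=F0: 4-byte lead, need 3 cont bytes. acc=0x0
Byte[5]=9E: continuation. acc=(acc<<6)|0x1E=0x1E
Byte[6]=83: continuation. acc=(acc<<6)|0x03=0x783
Byte[7]=A3: continuation. acc=(acc<<6)|0x23=0x1E0E3
Completed: cp=U+1E0E3 (starts at byte 4)
Byte[8]=79: 1-byte ASCII. cp=U+0079
Byte[9]=F0: 4-byte lead, need 3 cont bytes. acc=0x0
Byte[10]=A3: continuation. acc=(acc<<6)|0x23=0x23
Byte[11]=B2: continuation. acc=(acc<<6)|0x32=0x8F2
Byte[12]=8F: continuation. acc=(acc<<6)|0x0F=0x23C8F
Completed: cp=U+23C8F (starts at byte 9)
Byte[13]=D6: 2-byte lead, need 1 cont bytes. acc=0x16
Byte[14]=8D: continuation. acc=(acc<<6)|0x0D=0x58D
Completed: cp=U+058D (starts at byte 13)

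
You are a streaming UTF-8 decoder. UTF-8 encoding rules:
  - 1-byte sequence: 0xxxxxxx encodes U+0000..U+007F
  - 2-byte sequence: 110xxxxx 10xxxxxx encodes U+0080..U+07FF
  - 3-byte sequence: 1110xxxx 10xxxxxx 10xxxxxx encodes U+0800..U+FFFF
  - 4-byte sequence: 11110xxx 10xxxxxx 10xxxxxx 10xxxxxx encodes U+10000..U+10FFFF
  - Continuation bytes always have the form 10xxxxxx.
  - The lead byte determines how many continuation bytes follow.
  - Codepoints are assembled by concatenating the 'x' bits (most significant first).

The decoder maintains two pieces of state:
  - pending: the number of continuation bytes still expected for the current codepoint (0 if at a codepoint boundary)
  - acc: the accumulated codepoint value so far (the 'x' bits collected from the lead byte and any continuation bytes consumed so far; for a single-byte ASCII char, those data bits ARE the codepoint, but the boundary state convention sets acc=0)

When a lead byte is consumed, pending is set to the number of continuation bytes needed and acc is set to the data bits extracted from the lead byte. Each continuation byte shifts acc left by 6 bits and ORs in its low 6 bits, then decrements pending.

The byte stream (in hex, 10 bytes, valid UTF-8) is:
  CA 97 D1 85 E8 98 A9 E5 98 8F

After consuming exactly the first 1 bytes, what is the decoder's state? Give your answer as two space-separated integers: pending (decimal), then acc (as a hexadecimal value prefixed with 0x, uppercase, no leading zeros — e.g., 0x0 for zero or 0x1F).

Byte[0]=CA: 2-byte lead. pending=1, acc=0xA

Answer: 1 0xA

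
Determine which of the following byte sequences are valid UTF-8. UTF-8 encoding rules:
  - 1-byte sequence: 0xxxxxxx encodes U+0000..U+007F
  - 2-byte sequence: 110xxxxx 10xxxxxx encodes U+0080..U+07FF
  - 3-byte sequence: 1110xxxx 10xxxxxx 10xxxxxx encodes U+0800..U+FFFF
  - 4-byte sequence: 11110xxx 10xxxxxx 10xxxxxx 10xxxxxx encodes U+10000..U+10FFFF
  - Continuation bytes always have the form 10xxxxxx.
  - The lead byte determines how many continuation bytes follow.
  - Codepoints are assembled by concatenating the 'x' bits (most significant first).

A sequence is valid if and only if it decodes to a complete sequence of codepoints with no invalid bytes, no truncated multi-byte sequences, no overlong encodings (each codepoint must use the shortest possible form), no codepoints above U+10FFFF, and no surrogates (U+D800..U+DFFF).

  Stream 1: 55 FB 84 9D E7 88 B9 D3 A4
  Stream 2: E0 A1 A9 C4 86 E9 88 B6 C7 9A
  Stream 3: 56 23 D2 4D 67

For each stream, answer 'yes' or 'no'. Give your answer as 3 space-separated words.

Answer: no yes no

Derivation:
Stream 1: error at byte offset 1. INVALID
Stream 2: decodes cleanly. VALID
Stream 3: error at byte offset 3. INVALID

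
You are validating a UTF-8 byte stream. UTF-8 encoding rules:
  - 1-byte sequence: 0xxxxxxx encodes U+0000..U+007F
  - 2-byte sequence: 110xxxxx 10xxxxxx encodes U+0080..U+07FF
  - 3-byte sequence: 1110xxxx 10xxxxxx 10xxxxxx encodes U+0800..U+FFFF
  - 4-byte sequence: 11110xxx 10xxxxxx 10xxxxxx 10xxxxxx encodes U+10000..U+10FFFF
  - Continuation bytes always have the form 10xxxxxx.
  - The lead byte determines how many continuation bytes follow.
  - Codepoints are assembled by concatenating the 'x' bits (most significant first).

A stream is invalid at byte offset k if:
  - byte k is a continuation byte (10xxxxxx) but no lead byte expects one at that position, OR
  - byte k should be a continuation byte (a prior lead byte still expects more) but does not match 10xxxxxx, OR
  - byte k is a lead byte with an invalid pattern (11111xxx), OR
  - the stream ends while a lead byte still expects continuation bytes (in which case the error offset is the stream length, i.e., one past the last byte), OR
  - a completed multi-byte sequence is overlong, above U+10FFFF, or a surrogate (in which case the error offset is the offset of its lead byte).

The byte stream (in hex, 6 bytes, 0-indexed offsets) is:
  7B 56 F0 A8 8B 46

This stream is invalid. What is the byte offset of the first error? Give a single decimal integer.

Byte[0]=7B: 1-byte ASCII. cp=U+007B
Byte[1]=56: 1-byte ASCII. cp=U+0056
Byte[2]=F0: 4-byte lead, need 3 cont bytes. acc=0x0
Byte[3]=A8: continuation. acc=(acc<<6)|0x28=0x28
Byte[4]=8B: continuation. acc=(acc<<6)|0x0B=0xA0B
Byte[5]=46: expected 10xxxxxx continuation. INVALID

Answer: 5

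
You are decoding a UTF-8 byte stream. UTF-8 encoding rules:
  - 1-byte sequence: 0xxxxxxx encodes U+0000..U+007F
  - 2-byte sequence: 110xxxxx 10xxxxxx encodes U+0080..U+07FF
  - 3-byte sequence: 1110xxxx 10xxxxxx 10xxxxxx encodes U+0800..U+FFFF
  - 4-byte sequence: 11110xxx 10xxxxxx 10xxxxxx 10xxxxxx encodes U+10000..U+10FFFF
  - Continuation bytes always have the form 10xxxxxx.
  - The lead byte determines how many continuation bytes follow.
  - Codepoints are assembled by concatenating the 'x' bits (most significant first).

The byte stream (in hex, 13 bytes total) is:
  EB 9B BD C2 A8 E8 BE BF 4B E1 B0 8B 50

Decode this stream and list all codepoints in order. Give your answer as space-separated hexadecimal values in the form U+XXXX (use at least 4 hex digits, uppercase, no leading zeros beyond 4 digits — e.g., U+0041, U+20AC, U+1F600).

Byte[0]=EB: 3-byte lead, need 2 cont bytes. acc=0xB
Byte[1]=9B: continuation. acc=(acc<<6)|0x1B=0x2DB
Byte[2]=BD: continuation. acc=(acc<<6)|0x3D=0xB6FD
Completed: cp=U+B6FD (starts at byte 0)
Byte[3]=C2: 2-byte lead, need 1 cont bytes. acc=0x2
Byte[4]=A8: continuation. acc=(acc<<6)|0x28=0xA8
Completed: cp=U+00A8 (starts at byte 3)
Byte[5]=E8: 3-byte lead, need 2 cont bytes. acc=0x8
Byte[6]=BE: continuation. acc=(acc<<6)|0x3E=0x23E
Byte[7]=BF: continuation. acc=(acc<<6)|0x3F=0x8FBF
Completed: cp=U+8FBF (starts at byte 5)
Byte[8]=4B: 1-byte ASCII. cp=U+004B
Byte[9]=E1: 3-byte lead, need 2 cont bytes. acc=0x1
Byte[10]=B0: continuation. acc=(acc<<6)|0x30=0x70
Byte[11]=8B: continuation. acc=(acc<<6)|0x0B=0x1C0B
Completed: cp=U+1C0B (starts at byte 9)
Byte[12]=50: 1-byte ASCII. cp=U+0050

Answer: U+B6FD U+00A8 U+8FBF U+004B U+1C0B U+0050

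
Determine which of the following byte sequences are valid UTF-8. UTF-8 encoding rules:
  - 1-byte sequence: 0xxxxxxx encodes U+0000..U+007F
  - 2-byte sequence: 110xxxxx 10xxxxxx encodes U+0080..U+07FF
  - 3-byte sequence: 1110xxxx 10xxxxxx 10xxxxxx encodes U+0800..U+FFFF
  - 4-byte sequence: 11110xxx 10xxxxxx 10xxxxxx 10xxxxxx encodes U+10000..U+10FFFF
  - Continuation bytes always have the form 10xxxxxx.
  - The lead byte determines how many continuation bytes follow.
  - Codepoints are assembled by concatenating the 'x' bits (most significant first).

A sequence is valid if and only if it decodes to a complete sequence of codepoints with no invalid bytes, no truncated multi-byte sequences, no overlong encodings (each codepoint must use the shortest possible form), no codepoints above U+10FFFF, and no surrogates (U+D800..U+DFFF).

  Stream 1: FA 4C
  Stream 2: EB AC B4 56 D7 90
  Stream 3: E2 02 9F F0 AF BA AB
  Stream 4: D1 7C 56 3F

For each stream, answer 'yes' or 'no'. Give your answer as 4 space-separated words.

Answer: no yes no no

Derivation:
Stream 1: error at byte offset 0. INVALID
Stream 2: decodes cleanly. VALID
Stream 3: error at byte offset 1. INVALID
Stream 4: error at byte offset 1. INVALID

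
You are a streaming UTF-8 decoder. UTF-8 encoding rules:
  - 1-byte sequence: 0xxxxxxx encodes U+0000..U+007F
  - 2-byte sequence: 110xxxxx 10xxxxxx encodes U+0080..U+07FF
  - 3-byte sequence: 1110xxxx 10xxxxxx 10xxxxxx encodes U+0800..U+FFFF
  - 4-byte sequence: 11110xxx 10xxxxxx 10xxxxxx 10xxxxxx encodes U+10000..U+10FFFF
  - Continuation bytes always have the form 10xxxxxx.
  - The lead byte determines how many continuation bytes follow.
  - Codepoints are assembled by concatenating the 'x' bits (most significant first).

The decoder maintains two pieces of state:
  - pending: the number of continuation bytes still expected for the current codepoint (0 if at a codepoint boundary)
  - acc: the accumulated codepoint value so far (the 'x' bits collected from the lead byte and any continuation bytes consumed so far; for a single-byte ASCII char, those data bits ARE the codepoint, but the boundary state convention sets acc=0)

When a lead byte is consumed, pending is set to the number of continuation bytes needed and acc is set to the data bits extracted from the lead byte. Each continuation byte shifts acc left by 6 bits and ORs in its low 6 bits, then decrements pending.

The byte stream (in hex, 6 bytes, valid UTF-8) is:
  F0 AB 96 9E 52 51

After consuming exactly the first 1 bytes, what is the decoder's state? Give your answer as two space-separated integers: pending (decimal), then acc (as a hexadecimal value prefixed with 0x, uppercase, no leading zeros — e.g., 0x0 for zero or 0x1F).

Answer: 3 0x0

Derivation:
Byte[0]=F0: 4-byte lead. pending=3, acc=0x0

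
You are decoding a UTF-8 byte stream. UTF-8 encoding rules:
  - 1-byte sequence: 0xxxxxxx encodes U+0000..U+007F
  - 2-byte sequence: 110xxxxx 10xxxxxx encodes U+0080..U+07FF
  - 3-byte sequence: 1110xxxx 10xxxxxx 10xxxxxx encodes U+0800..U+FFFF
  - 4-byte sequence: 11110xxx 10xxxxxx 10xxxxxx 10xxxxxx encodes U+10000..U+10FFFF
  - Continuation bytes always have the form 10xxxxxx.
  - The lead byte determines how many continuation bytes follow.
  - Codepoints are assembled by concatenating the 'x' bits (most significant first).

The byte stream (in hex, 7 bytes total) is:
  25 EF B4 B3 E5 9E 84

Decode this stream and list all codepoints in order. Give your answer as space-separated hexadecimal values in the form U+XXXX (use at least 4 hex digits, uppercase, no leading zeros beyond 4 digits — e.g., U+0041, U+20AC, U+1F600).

Answer: U+0025 U+FD33 U+5784

Derivation:
Byte[0]=25: 1-byte ASCII. cp=U+0025
Byte[1]=EF: 3-byte lead, need 2 cont bytes. acc=0xF
Byte[2]=B4: continuation. acc=(acc<<6)|0x34=0x3F4
Byte[3]=B3: continuation. acc=(acc<<6)|0x33=0xFD33
Completed: cp=U+FD33 (starts at byte 1)
Byte[4]=E5: 3-byte lead, need 2 cont bytes. acc=0x5
Byte[5]=9E: continuation. acc=(acc<<6)|0x1E=0x15E
Byte[6]=84: continuation. acc=(acc<<6)|0x04=0x5784
Completed: cp=U+5784 (starts at byte 4)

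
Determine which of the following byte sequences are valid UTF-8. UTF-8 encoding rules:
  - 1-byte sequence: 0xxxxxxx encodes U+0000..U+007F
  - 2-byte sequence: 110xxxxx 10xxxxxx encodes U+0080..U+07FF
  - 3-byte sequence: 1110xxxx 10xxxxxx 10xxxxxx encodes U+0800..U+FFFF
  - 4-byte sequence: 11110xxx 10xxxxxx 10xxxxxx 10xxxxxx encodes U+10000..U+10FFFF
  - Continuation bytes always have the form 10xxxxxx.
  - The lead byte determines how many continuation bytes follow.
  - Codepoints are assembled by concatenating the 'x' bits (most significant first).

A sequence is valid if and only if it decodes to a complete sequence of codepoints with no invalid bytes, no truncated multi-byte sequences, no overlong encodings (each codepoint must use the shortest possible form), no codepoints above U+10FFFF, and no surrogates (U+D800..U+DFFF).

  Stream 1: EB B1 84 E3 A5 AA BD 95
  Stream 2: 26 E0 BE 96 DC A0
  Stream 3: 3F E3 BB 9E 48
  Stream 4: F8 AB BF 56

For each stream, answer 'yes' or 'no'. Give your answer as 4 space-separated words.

Stream 1: error at byte offset 6. INVALID
Stream 2: decodes cleanly. VALID
Stream 3: decodes cleanly. VALID
Stream 4: error at byte offset 0. INVALID

Answer: no yes yes no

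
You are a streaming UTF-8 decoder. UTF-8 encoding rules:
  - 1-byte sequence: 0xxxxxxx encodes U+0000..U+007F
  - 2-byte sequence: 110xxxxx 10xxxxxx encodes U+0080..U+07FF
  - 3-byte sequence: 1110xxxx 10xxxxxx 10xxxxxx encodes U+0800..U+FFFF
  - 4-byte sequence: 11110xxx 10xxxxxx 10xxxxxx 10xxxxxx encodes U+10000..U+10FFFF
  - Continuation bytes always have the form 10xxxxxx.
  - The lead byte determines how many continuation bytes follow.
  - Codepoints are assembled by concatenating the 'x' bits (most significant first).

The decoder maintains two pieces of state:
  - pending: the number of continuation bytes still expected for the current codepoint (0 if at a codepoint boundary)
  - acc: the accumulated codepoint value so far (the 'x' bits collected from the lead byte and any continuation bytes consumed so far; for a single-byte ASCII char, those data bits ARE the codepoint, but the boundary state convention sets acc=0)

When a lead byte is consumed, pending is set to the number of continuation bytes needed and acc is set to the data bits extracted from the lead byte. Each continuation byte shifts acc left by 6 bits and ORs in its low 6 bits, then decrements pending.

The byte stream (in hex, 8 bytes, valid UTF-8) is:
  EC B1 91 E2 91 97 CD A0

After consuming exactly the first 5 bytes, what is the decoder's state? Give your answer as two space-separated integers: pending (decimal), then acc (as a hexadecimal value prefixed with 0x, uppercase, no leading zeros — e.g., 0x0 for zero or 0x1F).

Byte[0]=EC: 3-byte lead. pending=2, acc=0xC
Byte[1]=B1: continuation. acc=(acc<<6)|0x31=0x331, pending=1
Byte[2]=91: continuation. acc=(acc<<6)|0x11=0xCC51, pending=0
Byte[3]=E2: 3-byte lead. pending=2, acc=0x2
Byte[4]=91: continuation. acc=(acc<<6)|0x11=0x91, pending=1

Answer: 1 0x91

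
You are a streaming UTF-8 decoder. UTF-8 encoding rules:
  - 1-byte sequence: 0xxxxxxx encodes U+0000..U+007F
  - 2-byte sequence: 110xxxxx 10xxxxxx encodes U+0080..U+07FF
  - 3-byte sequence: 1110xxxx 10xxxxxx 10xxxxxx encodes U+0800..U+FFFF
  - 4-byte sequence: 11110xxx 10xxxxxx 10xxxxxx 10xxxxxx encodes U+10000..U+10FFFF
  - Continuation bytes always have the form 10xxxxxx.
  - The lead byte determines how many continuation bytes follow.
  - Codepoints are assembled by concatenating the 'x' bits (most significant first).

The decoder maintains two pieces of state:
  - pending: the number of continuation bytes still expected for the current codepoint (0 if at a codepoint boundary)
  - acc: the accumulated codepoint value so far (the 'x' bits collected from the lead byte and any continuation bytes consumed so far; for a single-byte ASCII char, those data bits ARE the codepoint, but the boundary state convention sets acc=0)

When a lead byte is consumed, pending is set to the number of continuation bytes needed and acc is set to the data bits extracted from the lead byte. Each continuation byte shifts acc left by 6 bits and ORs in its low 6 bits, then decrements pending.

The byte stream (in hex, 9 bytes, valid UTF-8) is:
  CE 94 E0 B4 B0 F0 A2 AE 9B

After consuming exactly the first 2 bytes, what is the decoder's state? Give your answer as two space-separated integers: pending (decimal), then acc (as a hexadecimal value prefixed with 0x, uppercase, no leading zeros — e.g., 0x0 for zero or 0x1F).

Byte[0]=CE: 2-byte lead. pending=1, acc=0xE
Byte[1]=94: continuation. acc=(acc<<6)|0x14=0x394, pending=0

Answer: 0 0x394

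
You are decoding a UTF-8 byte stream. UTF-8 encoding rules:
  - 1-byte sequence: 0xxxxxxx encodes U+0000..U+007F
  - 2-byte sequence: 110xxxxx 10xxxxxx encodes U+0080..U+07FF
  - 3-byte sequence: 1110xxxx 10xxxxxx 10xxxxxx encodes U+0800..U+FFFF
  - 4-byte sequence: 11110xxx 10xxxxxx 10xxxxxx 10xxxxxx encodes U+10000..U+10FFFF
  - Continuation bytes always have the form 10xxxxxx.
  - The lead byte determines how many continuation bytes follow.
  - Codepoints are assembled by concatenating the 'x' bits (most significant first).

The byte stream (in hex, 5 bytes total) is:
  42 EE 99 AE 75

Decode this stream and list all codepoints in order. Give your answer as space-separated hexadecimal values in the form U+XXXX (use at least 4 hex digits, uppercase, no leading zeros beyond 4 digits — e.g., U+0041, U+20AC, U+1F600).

Byte[0]=42: 1-byte ASCII. cp=U+0042
Byte[1]=EE: 3-byte lead, need 2 cont bytes. acc=0xE
Byte[2]=99: continuation. acc=(acc<<6)|0x19=0x399
Byte[3]=AE: continuation. acc=(acc<<6)|0x2E=0xE66E
Completed: cp=U+E66E (starts at byte 1)
Byte[4]=75: 1-byte ASCII. cp=U+0075

Answer: U+0042 U+E66E U+0075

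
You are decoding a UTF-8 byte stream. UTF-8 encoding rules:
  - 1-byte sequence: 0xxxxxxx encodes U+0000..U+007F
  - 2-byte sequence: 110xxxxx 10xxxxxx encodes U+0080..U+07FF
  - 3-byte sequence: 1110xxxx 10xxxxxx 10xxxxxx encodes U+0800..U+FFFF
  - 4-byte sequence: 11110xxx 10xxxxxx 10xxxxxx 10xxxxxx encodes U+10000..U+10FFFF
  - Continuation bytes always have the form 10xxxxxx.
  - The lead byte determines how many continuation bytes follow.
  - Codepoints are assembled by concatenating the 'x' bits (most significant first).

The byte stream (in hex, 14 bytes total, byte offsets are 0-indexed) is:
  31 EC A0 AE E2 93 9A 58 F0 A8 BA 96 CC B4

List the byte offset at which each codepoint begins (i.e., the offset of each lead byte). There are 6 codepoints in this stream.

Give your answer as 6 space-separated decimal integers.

Byte[0]=31: 1-byte ASCII. cp=U+0031
Byte[1]=EC: 3-byte lead, need 2 cont bytes. acc=0xC
Byte[2]=A0: continuation. acc=(acc<<6)|0x20=0x320
Byte[3]=AE: continuation. acc=(acc<<6)|0x2E=0xC82E
Completed: cp=U+C82E (starts at byte 1)
Byte[4]=E2: 3-byte lead, need 2 cont bytes. acc=0x2
Byte[5]=93: continuation. acc=(acc<<6)|0x13=0x93
Byte[6]=9A: continuation. acc=(acc<<6)|0x1A=0x24DA
Completed: cp=U+24DA (starts at byte 4)
Byte[7]=58: 1-byte ASCII. cp=U+0058
Byte[8]=F0: 4-byte lead, need 3 cont bytes. acc=0x0
Byte[9]=A8: continuation. acc=(acc<<6)|0x28=0x28
Byte[10]=BA: continuation. acc=(acc<<6)|0x3A=0xA3A
Byte[11]=96: continuation. acc=(acc<<6)|0x16=0x28E96
Completed: cp=U+28E96 (starts at byte 8)
Byte[12]=CC: 2-byte lead, need 1 cont bytes. acc=0xC
Byte[13]=B4: continuation. acc=(acc<<6)|0x34=0x334
Completed: cp=U+0334 (starts at byte 12)

Answer: 0 1 4 7 8 12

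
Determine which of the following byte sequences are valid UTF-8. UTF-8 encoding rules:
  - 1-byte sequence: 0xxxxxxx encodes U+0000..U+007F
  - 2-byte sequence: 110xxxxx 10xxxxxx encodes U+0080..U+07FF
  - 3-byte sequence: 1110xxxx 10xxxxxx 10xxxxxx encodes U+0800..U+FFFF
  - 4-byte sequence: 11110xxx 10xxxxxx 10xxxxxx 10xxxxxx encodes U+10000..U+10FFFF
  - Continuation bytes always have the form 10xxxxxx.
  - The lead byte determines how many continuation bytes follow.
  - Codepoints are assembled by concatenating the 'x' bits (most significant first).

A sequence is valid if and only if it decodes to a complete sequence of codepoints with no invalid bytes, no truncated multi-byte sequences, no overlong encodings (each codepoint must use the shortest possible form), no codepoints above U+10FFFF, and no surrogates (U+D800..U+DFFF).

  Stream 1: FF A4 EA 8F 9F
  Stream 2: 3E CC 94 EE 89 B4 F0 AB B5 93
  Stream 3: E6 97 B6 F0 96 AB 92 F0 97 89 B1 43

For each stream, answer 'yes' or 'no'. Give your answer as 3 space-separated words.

Answer: no yes yes

Derivation:
Stream 1: error at byte offset 0. INVALID
Stream 2: decodes cleanly. VALID
Stream 3: decodes cleanly. VALID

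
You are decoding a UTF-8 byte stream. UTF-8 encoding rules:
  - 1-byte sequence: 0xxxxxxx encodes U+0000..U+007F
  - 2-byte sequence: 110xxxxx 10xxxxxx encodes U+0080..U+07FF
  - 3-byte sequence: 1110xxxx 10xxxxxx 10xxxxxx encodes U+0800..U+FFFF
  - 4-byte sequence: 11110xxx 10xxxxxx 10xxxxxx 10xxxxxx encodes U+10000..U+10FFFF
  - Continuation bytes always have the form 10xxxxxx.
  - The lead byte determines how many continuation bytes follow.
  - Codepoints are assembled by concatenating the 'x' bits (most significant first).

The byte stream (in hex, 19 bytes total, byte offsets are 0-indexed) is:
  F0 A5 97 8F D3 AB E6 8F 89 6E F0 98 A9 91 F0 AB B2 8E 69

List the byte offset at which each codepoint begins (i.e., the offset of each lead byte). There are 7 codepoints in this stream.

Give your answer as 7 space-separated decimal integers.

Answer: 0 4 6 9 10 14 18

Derivation:
Byte[0]=F0: 4-byte lead, need 3 cont bytes. acc=0x0
Byte[1]=A5: continuation. acc=(acc<<6)|0x25=0x25
Byte[2]=97: continuation. acc=(acc<<6)|0x17=0x957
Byte[3]=8F: continuation. acc=(acc<<6)|0x0F=0x255CF
Completed: cp=U+255CF (starts at byte 0)
Byte[4]=D3: 2-byte lead, need 1 cont bytes. acc=0x13
Byte[5]=AB: continuation. acc=(acc<<6)|0x2B=0x4EB
Completed: cp=U+04EB (starts at byte 4)
Byte[6]=E6: 3-byte lead, need 2 cont bytes. acc=0x6
Byte[7]=8F: continuation. acc=(acc<<6)|0x0F=0x18F
Byte[8]=89: continuation. acc=(acc<<6)|0x09=0x63C9
Completed: cp=U+63C9 (starts at byte 6)
Byte[9]=6E: 1-byte ASCII. cp=U+006E
Byte[10]=F0: 4-byte lead, need 3 cont bytes. acc=0x0
Byte[11]=98: continuation. acc=(acc<<6)|0x18=0x18
Byte[12]=A9: continuation. acc=(acc<<6)|0x29=0x629
Byte[13]=91: continuation. acc=(acc<<6)|0x11=0x18A51
Completed: cp=U+18A51 (starts at byte 10)
Byte[14]=F0: 4-byte lead, need 3 cont bytes. acc=0x0
Byte[15]=AB: continuation. acc=(acc<<6)|0x2B=0x2B
Byte[16]=B2: continuation. acc=(acc<<6)|0x32=0xAF2
Byte[17]=8E: continuation. acc=(acc<<6)|0x0E=0x2BC8E
Completed: cp=U+2BC8E (starts at byte 14)
Byte[18]=69: 1-byte ASCII. cp=U+0069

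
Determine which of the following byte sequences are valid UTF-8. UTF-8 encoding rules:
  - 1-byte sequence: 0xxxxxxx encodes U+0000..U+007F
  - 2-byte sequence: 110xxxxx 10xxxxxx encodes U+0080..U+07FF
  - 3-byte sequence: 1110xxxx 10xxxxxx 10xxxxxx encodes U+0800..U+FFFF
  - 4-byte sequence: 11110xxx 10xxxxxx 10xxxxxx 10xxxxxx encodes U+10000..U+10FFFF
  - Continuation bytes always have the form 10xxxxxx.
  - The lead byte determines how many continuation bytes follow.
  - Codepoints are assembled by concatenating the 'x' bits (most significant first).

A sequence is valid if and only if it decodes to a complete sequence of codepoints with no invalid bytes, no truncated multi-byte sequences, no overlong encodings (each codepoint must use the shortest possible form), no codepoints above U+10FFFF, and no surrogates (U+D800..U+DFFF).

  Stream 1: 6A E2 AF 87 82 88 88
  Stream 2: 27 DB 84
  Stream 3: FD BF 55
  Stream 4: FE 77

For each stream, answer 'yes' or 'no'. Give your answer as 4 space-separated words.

Stream 1: error at byte offset 4. INVALID
Stream 2: decodes cleanly. VALID
Stream 3: error at byte offset 0. INVALID
Stream 4: error at byte offset 0. INVALID

Answer: no yes no no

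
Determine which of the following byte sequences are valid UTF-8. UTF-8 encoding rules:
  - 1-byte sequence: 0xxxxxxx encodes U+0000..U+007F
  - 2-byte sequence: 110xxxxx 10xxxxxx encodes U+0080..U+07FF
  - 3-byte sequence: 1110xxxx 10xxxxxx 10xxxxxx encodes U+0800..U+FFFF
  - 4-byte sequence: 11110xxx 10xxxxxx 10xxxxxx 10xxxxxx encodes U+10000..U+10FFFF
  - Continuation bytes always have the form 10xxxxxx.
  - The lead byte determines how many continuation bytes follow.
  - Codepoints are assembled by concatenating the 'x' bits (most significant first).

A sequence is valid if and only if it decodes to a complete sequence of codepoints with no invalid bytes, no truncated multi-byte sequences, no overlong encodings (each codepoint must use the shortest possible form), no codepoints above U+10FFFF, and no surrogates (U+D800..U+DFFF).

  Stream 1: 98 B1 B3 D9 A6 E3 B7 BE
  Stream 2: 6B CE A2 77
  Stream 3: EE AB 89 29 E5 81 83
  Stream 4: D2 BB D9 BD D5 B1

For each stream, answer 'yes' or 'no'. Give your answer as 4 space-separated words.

Answer: no yes yes yes

Derivation:
Stream 1: error at byte offset 0. INVALID
Stream 2: decodes cleanly. VALID
Stream 3: decodes cleanly. VALID
Stream 4: decodes cleanly. VALID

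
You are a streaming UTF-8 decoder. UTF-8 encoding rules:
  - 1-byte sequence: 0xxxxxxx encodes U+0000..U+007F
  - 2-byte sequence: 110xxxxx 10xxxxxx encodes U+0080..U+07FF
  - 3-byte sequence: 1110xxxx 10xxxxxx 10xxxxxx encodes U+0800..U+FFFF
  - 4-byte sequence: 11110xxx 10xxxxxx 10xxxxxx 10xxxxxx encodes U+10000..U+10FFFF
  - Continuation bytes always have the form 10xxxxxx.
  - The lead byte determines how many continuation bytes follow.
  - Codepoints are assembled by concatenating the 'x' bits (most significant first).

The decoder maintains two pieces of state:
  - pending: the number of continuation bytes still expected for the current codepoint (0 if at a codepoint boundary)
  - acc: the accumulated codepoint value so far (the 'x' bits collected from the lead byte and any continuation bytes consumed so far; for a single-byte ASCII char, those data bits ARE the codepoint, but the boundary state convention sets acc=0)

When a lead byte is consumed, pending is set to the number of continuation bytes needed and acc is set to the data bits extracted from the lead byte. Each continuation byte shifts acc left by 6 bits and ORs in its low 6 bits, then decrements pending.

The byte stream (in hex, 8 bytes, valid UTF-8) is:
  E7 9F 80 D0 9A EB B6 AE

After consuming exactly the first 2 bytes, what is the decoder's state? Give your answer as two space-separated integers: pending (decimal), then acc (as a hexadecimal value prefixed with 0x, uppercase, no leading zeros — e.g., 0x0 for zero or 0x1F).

Answer: 1 0x1DF

Derivation:
Byte[0]=E7: 3-byte lead. pending=2, acc=0x7
Byte[1]=9F: continuation. acc=(acc<<6)|0x1F=0x1DF, pending=1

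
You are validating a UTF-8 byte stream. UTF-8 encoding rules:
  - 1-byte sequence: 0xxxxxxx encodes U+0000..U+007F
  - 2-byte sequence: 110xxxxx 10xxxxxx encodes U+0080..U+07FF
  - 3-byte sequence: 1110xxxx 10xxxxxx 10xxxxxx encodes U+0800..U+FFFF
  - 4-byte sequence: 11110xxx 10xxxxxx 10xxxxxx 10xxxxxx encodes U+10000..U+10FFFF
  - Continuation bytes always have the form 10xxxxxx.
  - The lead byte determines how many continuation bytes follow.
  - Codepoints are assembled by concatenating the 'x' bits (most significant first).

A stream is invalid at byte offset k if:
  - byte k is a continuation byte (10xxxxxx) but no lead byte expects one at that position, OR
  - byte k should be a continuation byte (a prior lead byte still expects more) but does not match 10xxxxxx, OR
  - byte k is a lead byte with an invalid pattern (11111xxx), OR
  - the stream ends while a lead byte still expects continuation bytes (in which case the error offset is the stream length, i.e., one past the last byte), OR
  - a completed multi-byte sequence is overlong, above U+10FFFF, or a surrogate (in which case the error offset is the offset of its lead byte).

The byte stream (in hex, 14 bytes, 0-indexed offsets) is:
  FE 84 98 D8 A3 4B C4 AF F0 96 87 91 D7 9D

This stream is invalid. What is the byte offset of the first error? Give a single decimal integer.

Answer: 0

Derivation:
Byte[0]=FE: INVALID lead byte (not 0xxx/110x/1110/11110)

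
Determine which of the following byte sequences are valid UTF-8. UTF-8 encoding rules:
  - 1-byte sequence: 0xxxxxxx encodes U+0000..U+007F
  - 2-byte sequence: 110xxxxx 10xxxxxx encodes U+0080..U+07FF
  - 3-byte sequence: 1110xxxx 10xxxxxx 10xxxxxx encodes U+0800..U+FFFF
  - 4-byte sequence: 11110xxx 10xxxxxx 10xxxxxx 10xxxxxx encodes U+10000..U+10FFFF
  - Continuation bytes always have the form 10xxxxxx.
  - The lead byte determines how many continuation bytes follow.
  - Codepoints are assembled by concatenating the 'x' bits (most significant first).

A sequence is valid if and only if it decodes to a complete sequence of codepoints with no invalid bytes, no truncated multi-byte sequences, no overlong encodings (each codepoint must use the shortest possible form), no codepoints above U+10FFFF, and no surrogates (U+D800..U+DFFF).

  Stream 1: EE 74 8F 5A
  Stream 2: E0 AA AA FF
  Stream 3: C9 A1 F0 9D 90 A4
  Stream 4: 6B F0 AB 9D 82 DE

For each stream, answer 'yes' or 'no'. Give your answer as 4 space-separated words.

Answer: no no yes no

Derivation:
Stream 1: error at byte offset 1. INVALID
Stream 2: error at byte offset 3. INVALID
Stream 3: decodes cleanly. VALID
Stream 4: error at byte offset 6. INVALID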